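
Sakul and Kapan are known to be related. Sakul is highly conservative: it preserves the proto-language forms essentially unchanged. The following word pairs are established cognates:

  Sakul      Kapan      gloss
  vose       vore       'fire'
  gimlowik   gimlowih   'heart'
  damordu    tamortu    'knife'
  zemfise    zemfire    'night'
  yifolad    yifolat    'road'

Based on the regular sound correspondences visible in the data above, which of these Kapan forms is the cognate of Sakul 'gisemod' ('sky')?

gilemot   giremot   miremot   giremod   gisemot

giremot

vose ~ vore, zemfise ~ zemfire — Sakul s corresponds to Kapan r between vowels (before a front vowel).
yifolad ~ yifolat — Sakul d corresponds to Kapan t word-finally.
Applying these to Sakul 'gisemod':
  gisemod → giremod   (s→r between vowels (before a front vowel))
  giremod → giremot   (d→t word-finally)
So the Kapan cognate is 'giremot'.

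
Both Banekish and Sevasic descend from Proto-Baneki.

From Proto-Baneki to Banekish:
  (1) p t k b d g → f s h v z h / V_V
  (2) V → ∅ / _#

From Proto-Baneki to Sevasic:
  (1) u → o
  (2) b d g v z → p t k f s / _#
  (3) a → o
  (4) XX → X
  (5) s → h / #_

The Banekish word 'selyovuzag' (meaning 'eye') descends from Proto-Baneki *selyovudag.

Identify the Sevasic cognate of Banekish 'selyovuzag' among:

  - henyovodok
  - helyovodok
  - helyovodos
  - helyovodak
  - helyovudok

Sevasic: start from *selyovudag.
  rule 1 (vowel merger): selyovudag → selyovodag
  rule 2 (final devoicing): selyovodag → selyovodak
  rule 3 (vowel merger): selyovodak → selyovodok
  rule 4: no change — selyovodok
  rule 5 (debuccalisation): selyovodok → helyovodok
  ⇒ Sevasic helyovodok
The other candidates each miss or misapply at least one Sevasic change.

helyovodok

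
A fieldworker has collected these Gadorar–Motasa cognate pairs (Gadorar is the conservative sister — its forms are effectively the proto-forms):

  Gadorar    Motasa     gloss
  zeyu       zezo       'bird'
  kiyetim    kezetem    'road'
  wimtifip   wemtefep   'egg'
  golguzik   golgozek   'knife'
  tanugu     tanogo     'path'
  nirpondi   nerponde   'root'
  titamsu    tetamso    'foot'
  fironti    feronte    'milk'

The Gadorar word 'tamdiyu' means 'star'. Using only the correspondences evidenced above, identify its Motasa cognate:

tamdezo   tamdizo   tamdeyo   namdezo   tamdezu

tamdezo

kiyetim ~ kezetem, golguzik ~ golgozek — Gadorar i corresponds to Motasa e after a consonant, before a consonant other than r, m, n, p, b, f, v.
zeyu ~ zezo — Gadorar y corresponds to Motasa z between vowels (before a back vowel).
zeyu ~ zezo, tanugu ~ tanogo — Gadorar u corresponds to Motasa o word-finally.
Applying these to Gadorar 'tamdiyu':
  tamdiyu → tamdeyu   (i→e after a consonant, before a consonant other than r, m, n, p, b, f, v)
  tamdeyu → tamdezu   (y→z between vowels (before a back vowel))
  tamdezu → tamdezo   (u→o word-finally)
So the Motasa cognate is 'tamdezo'.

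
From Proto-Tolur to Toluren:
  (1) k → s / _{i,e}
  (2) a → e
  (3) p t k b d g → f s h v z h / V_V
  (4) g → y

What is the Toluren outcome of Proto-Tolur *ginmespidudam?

Toluren: *ginmespidudam
  ginmespidudam (rule 1 does not apply)
  ginmespidudam → ginmespidudem   [vowel merger]
  ginmespidudem → ginmespizuzem   [intervocalic lenition]
  ginmespizuzem → yinmespizuzem   [unconditioned shift]
  giving Toluren yinmespizuzem.

yinmespizuzem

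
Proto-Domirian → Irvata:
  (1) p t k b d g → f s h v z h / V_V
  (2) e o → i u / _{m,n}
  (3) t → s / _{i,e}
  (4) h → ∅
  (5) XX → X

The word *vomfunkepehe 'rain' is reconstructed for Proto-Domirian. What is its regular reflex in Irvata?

Irvata: start from *vomfunkepehe.
  rule 1 (intervocalic lenition): vomfunkepehe → vomfunkefehe
  rule 2 (pre-nasal raising): vomfunkefehe → vumfunkefehe
  rule 3: no change — vumfunkefehe
  rule 4 (h-loss): vumfunkefehe → vumfunkefee
  rule 5 (degemination): vumfunkefee → vumfunkefe
  ⇒ Irvata vumfunkefe

vumfunkefe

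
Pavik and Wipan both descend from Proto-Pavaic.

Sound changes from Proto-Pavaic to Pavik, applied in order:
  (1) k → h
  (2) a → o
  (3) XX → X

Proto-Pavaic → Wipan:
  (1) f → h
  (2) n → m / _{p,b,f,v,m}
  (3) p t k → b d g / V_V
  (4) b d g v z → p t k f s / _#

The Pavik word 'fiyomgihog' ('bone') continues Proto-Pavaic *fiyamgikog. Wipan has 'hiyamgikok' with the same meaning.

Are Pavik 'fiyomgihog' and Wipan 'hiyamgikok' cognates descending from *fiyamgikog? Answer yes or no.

Derive the expected Wipan reflex of *fiyamgikog:
Wipan: *fiyamgikog
  fiyamgikog → hiyamgikog   [unconditioned shift]
  hiyamgikog (rule 2 does not apply)
  hiyamgikog → hiyamgigog   [intervocalic voicing]
  hiyamgigog → hiyamgigok   [final devoicing]
  giving Wipan hiyamgigok.
The regular Wipan reflex would be 'hiyamgigok', but the attested form is 'hiyamgikok'. The correspondence is irregular, so they are not cognates (the Wipan form has a different source).

no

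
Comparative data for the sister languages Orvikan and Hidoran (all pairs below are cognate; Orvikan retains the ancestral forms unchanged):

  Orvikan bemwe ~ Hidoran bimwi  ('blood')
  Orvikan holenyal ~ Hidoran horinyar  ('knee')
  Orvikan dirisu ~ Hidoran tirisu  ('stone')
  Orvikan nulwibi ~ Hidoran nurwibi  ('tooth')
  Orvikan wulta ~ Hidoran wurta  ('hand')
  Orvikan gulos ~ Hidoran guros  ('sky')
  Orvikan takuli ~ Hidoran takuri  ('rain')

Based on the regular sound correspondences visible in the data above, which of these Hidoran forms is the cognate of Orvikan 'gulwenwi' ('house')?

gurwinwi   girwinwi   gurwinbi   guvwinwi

nulwibi ~ nurwibi, wulta ~ wurta — Orvikan l corresponds to Hidoran r after a vowel, before a consonant other than r, m, n, p, b, f, v.
holenyal ~ horinyar — Orvikan e corresponds to Hidoran i after a consonant, before a nasal.
Applying these to Orvikan 'gulwenwi':
  gulwenwi → gurwenwi   (l→r after a vowel, before a consonant other than r, m, n, p, b, f, v)
  gurwenwi → gurwinwi   (e→i after a consonant, before a nasal)
So the Hidoran cognate is 'gurwinwi'.

gurwinwi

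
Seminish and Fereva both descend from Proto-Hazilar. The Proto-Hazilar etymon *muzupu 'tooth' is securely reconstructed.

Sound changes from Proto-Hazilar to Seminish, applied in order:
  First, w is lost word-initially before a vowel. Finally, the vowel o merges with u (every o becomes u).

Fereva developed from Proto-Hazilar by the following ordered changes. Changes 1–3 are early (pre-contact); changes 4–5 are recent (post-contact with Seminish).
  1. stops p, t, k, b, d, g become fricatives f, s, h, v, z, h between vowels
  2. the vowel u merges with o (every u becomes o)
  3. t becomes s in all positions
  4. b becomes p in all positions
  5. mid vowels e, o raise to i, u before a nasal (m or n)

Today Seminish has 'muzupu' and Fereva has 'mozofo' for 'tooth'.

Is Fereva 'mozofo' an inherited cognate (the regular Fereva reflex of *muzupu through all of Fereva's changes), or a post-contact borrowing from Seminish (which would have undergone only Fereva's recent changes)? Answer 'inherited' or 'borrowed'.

If inherited, *muzupu would pass through all of Fereva's changes:
Fereva: *muzupu
  muzupu → muzufu   [intervocalic lenition]
  muzufu → mozofo   [vowel merger]
  mozofo (rule 3 does not apply)
  mozofo (rule 4 does not apply)
  mozofo (rule 5 does not apply)
  giving Fereva mozofo.
If borrowed from Seminish 'muzupu' after the early changes, it would undergo only the recent ones:
  rule 4 (unconditioned shift): no change (muzupu)
  rule 5 (pre-nasal raising): no change (muzupu)
  ⇒ as a loan: muzupu
Fereva 'mozofo' matches the inherited outcome exactly, so it is an inherited cognate, not a loan.

inherited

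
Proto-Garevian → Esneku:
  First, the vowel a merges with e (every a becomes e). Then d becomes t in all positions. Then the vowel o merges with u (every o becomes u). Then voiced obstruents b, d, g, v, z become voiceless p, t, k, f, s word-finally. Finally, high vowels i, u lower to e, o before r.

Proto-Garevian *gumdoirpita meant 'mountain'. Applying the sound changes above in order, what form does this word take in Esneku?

gumtuerpite

Esneku: *gumdoirpita > gumdoirpite > gumtoirpite > gumtuirpite > gumtuerpite  (by vowel merger, unconditioned shift, vowel merger, pre-rhotic lowering)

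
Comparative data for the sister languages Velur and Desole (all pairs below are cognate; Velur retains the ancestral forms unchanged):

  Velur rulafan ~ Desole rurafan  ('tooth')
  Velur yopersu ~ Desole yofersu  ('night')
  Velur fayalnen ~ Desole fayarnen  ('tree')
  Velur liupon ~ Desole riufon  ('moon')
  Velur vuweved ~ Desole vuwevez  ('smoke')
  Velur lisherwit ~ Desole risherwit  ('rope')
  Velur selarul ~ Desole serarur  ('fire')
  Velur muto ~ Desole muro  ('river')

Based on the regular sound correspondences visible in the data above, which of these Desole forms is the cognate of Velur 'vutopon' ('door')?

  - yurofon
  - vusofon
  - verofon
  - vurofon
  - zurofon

vurofon

muto ~ muro — Velur t corresponds to Desole r between vowels (before a back vowel).
liupon ~ riufon — Velur p corresponds to Desole f between vowels (before a back vowel).
Applying these to Velur 'vutopon':
  vutopon → vuropon   (t→r between vowels (before a back vowel))
  vuropon → vurofon   (p→f between vowels (before a back vowel))
So the Desole cognate is 'vurofon'.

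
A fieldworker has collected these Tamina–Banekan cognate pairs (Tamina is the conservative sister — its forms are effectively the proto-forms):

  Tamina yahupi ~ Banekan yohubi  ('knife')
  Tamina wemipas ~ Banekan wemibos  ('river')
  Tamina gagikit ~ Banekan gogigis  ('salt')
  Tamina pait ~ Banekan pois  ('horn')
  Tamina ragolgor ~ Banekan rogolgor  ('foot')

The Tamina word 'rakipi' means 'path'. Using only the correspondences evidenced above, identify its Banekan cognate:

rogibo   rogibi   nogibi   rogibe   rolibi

rogibi

yahupi ~ yohubi, wemipas ~ wemibos — Tamina a corresponds to Banekan o after a consonant, before a consonant other than r, m, n, p, b, f, v.
gagikit ~ gogigis — Tamina k corresponds to Banekan g between vowels (before a front vowel).
yahupi ~ yohubi — Tamina p corresponds to Banekan b between vowels (before a front vowel).
Applying these to Tamina 'rakipi':
  rakipi → rokipi   (a→o after a consonant, before a consonant other than r, m, n, p, b, f, v)
  rokipi → rogipi   (k→g between vowels (before a front vowel))
  rogipi → rogibi   (p→b between vowels (before a front vowel))
So the Banekan cognate is 'rogibi'.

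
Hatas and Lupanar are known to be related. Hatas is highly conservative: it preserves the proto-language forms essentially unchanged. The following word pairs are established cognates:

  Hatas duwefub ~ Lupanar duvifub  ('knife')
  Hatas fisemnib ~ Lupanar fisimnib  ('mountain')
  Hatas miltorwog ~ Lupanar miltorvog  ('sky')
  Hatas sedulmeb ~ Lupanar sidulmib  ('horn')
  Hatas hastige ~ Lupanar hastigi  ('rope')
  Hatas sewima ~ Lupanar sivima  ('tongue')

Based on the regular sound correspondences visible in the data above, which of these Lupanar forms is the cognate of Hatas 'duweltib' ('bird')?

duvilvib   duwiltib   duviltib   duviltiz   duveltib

duviltib

duwefub ~ duvifub — Hatas w corresponds to Lupanar v between vowels (before a front vowel).
sedulmeb ~ sidulmib, sewima ~ sivima — Hatas e corresponds to Lupanar i after a consonant, before a consonant other than r, m, n, p, b, f, v.
Applying these to Hatas 'duweltib':
  duweltib → duveltib   (w→v between vowels (before a front vowel))
  duveltib → duviltib   (e→i after a consonant, before a consonant other than r, m, n, p, b, f, v)
So the Lupanar cognate is 'duviltib'.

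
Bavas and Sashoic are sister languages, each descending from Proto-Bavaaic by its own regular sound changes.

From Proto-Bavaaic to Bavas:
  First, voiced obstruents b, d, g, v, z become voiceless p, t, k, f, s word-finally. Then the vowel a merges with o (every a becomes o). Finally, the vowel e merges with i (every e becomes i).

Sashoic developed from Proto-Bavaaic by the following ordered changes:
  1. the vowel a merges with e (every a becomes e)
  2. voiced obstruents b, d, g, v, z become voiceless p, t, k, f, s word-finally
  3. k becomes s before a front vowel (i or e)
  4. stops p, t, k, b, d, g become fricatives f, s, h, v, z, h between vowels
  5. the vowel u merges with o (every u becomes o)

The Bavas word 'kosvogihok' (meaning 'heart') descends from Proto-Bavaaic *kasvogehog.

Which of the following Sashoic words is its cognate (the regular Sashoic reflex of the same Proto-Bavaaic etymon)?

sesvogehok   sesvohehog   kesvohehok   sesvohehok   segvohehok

Sashoic: *kasvogehog > kesvogehog > kesvogehok > sesvogehok > sesvohehok  (by vowel merger, final devoicing, palatalisation, intervocalic lenition)
The other candidates each miss or misapply at least one Sashoic change.

sesvohehok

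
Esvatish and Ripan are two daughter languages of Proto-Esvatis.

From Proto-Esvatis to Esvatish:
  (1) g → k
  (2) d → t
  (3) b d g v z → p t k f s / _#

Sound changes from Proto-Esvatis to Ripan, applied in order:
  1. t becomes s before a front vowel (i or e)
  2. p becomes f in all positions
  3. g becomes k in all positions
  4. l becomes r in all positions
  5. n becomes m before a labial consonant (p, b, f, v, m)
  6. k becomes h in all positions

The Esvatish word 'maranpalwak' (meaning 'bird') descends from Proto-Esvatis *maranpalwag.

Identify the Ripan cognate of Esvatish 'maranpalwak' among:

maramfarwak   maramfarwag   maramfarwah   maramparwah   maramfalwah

maramfarwah

Ripan: *maranpalwag
  maranpalwag (rule 1 does not apply)
  maranpalwag → maranfalwag   [unconditioned shift]
  maranfalwag → maranfalwak   [unconditioned shift]
  maranfalwak → maranfarwak   [unconditioned shift]
  maranfarwak → maramfarwak   [nasal place assimilation]
  maramfarwak → maramfarwah   [unconditioned shift]
  giving Ripan maramfarwah.
Among the options, 'maramfarwah' alone shows every Ripan change applied in order.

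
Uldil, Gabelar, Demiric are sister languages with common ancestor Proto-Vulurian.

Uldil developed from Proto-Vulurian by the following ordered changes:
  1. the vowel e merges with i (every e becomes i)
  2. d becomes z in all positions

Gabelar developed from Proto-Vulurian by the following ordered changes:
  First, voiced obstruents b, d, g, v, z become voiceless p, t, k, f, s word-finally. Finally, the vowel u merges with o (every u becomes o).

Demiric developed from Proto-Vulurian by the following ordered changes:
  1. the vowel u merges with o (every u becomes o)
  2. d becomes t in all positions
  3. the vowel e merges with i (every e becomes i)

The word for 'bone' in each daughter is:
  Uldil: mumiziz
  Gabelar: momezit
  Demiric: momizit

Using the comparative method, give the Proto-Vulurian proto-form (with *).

*mumezid

Position 2: Uldil has u, Gabelar has o, Demiric has o. Uldil preserves u here (none of its changes turn any other segment into u), so the proto-segment is *u.
Position 7: Uldil has z, Gabelar has t, Demiric has t. Taking the neighbouring segments as reconstructed: Uldil z could go back to *d or *z; Gabelar t could go back to *t or *d; Demiric t could go back to *t or *d — the one source consistent with every daughter is *d.
This points to *mumezid. Verify forward in each daughter:
Uldil: start from *mumezid.
  rule 1 (vowel merger): mumezid → mumizid
  rule 2 (unconditioned shift): mumizid → mumiziz
  ⇒ Uldil mumiziz
Gabelar: *mumezid
  mumezid → mumezit   [final devoicing]
  mumezit → momezit   [vowel merger]
  giving Gabelar momezit.
Demiric: *mumezid > momezid > momezit > momizit  (by vowel merger, unconditioned shift, vowel merger)
Only *mumezid yields all of Uldil mumiziz, Gabelar momezit, Demiric momizit.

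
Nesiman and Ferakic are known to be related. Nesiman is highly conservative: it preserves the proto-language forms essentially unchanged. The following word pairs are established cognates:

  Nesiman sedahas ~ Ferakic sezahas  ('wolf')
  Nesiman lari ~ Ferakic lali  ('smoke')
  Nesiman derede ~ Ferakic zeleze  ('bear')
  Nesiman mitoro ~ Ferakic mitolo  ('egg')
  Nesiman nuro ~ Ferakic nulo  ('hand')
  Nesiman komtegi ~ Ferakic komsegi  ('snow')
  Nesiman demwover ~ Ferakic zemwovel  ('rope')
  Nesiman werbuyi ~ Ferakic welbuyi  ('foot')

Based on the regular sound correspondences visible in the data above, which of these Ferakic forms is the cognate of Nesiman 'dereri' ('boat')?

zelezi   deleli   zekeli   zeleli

derede ~ zeleze, demwover ~ zemwovel — Nesiman d corresponds to Ferakic z word-initially before a front vowel.
derede ~ zeleze — Nesiman r corresponds to Ferakic l between vowels (before a front vowel).
lari ~ lali — Nesiman r corresponds to Ferakic l between vowels (before a front vowel).
Applying these to Nesiman 'dereri':
  dereri → zereri   (d→z word-initially before a front vowel)
  zereri → zeleri   (r→l between vowels (before a front vowel))
  zeleri → zeleli   (r→l between vowels (before a front vowel))
So the Ferakic cognate is 'zeleli'.

zeleli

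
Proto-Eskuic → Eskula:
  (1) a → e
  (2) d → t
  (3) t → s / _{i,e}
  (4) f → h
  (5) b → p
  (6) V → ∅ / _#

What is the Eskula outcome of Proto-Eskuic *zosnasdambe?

Eskula: start from *zosnasdambe.
  rule 1 (vowel merger): zosnasdambe → zosnesdembe
  rule 2 (unconditioned shift): zosnesdembe → zosnestembe
  rule 3 (palatalisation): zosnestembe → zosnessembe
  rule 4: no change — zosnessembe
  rule 5 (unconditioned shift): zosnessembe → zosnessempe
  rule 6 (apocope): zosnessempe → zosnessemp
  ⇒ Eskula zosnessemp

zosnessemp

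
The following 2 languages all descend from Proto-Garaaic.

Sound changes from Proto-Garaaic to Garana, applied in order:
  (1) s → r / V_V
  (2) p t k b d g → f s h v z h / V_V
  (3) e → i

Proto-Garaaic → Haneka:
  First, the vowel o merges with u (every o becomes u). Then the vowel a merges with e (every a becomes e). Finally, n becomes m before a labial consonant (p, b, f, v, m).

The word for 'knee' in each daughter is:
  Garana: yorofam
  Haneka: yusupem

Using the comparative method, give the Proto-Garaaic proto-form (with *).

*yosopam

Position 6: Garana has a, Haneka has e. Garana preserves a here (none of its changes turn any other segment into a), so the proto-segment is *a.
Position 2: Garana has o, Haneka has u. Garana preserves o here (none of its changes turn any other segment into o), so the proto-segment is *o.
Continuing position by position gives *yosopam; check it forward:
Garana: start from *yosopam.
  rule 1 (rhotacism): yosopam → yoropam
  rule 2 (intervocalic lenition): yoropam → yorofam
  rule 3: no change — yorofam
  ⇒ Garana yorofam
Haneka: start from *yosopam.
  rule 1 (vowel merger): yosopam → yusupam
  rule 2 (vowel merger): yusupam → yusupem
  rule 3: no change — yusupem
  ⇒ Haneka yusupem
No other proto-form is consistent with every reflex, so the reconstruction is *yosopam.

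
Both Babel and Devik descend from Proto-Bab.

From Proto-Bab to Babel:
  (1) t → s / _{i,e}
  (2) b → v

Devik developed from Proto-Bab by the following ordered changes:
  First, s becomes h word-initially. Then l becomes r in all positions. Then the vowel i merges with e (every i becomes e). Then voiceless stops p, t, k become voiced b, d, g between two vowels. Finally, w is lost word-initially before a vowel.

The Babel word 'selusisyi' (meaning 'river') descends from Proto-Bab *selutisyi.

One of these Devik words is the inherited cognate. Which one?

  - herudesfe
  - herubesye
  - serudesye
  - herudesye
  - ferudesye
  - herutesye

herudesye

Devik: *selutisyi
  selutisyi → helutisyi   [debuccalisation]
  helutisyi → herutisyi   [unconditioned shift]
  herutisyi → herutesye   [vowel merger]
  herutesye → herudesye   [intervocalic voicing]
  herudesye (rule 5 does not apply)
  giving Devik herudesye.
Only 'herudesye' matches the regular Devik development of *selutisyi.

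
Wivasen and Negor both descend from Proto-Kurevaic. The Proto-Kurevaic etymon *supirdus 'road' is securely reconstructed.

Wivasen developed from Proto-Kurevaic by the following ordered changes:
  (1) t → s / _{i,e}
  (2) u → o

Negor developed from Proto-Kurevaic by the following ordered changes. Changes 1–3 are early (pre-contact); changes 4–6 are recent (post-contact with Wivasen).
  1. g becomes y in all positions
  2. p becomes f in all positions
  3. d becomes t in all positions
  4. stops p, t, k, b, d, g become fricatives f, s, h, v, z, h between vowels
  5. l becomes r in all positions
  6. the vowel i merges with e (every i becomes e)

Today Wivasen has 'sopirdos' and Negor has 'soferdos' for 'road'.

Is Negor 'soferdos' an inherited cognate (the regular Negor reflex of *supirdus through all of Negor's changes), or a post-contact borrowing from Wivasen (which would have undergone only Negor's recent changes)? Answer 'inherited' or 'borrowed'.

borrowed

If inherited, *supirdus would pass through all of Negor's changes:
Negor: *supirdus > sufirdus > sufirtus > sufertus  (by unconditioned shift, unconditioned shift, vowel merger)
If borrowed from Wivasen 'sopirdos' after the early changes, it would undergo only the recent ones:
  rule 4 (intervocalic lenition): sopirdos → sofirdos
  rule 5 (unconditioned shift): no change (sofirdos)
  rule 6 (vowel merger): sofirdos → soferdos
  ⇒ as a loan: soferdos
Negor 'soferdos' matches the loan outcome 'soferdos', not the inherited 'sufertus' — it skipped the early Negor changes, so it was borrowed from Wivasen.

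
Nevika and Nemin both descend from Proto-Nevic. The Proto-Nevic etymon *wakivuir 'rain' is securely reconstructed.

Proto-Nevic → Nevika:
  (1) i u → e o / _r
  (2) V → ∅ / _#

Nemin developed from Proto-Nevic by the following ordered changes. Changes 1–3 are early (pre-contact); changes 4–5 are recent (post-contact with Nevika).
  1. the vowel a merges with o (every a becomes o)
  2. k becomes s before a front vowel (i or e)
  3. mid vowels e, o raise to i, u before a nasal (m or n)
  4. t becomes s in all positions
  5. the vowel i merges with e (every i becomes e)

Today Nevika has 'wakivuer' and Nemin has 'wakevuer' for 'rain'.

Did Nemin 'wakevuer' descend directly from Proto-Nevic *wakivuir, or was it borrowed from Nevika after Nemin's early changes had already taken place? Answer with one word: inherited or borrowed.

borrowed

If inherited, *wakivuir would pass through all of Nemin's changes:
Nemin: start from *wakivuir.
  rule 1 (vowel merger): wakivuir → wokivuir
  rule 2 (palatalisation): wokivuir → wosivuir
  rule 3: no change — wosivuir
  rule 4: no change — wosivuir
  rule 5 (vowel merger): wosivuir → wosevuer
  ⇒ Nemin wosevuer
If borrowed from Nevika 'wakivuer' after the early changes, it would undergo only the recent ones:
  rule 4 (unconditioned shift): no change (wakivuer)
  rule 5 (vowel merger): wakivuer → wakevuer
  ⇒ as a loan: wakevuer
Nemin 'wakevuer' matches the loan outcome 'wakevuer', not the inherited 'wosevuer' — it skipped the early Nemin changes, so it was borrowed from Nevika.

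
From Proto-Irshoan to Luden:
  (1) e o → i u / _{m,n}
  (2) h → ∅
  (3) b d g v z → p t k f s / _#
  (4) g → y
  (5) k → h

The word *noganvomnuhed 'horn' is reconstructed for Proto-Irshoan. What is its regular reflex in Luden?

Luden: *noganvomnuhed > noganvumnuhed > noganvumnued > noganvumnuet > noyanvumnuet  (by pre-nasal raising, h-loss, final devoicing, unconditioned shift)

noyanvumnuet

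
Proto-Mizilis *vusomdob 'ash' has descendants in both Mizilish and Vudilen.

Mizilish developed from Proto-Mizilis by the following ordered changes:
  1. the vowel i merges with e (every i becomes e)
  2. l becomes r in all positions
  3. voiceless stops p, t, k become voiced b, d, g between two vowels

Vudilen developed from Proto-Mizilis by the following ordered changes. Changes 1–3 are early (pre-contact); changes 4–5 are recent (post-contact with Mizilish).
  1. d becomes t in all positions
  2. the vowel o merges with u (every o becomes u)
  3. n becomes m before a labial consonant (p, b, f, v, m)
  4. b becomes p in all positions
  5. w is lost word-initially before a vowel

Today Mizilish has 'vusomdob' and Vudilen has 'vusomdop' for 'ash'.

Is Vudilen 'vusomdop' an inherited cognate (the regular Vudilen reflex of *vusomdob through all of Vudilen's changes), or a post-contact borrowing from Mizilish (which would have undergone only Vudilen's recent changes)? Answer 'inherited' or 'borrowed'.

If inherited, *vusomdob would pass through all of Vudilen's changes:
Vudilen: *vusomdob > vusomtob > vusumtub > vusumtup  (by unconditioned shift, vowel merger, unconditioned shift)
If borrowed from Mizilish 'vusomdob' after the early changes, it would undergo only the recent ones:
  rule 4 (unconditioned shift): vusomdob → vusomdop
  rule 5 (glide loss): no change (vusomdop)
  ⇒ as a loan: vusomdop
Vudilen 'vusomdop' matches the loan outcome 'vusomdop', not the inherited 'vusumtup' — it skipped the early Vudilen changes, so it was borrowed from Mizilish.

borrowed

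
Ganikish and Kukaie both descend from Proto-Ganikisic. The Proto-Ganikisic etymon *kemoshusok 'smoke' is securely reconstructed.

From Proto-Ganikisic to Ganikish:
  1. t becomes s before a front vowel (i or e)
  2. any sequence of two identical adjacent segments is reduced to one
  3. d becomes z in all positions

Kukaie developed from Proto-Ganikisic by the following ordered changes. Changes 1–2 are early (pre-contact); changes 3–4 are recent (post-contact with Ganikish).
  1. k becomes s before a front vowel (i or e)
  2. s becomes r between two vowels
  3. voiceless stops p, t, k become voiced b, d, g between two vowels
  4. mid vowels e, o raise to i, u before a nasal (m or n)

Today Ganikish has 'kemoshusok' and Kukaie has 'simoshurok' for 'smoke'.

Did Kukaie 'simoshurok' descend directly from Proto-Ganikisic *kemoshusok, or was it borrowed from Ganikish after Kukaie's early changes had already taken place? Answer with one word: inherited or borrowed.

If inherited, *kemoshusok would pass through all of Kukaie's changes:
Kukaie: *kemoshusok
  kemoshusok → semoshusok   [palatalisation]
  semoshusok → semoshurok   [rhotacism]
  semoshurok (rule 3 does not apply)
  semoshurok → simoshurok   [pre-nasal raising]
  giving Kukaie simoshurok.
If borrowed from Ganikish 'kemoshusok' after the early changes, it would undergo only the recent ones:
  rule 3 (intervocalic voicing): no change (kemoshusok)
  rule 4 (pre-nasal raising): kemoshusok → kimoshusok
  ⇒ as a loan: kimoshusok
Kukaie 'simoshurok' matches the inherited outcome exactly, so it is an inherited cognate, not a loan.

inherited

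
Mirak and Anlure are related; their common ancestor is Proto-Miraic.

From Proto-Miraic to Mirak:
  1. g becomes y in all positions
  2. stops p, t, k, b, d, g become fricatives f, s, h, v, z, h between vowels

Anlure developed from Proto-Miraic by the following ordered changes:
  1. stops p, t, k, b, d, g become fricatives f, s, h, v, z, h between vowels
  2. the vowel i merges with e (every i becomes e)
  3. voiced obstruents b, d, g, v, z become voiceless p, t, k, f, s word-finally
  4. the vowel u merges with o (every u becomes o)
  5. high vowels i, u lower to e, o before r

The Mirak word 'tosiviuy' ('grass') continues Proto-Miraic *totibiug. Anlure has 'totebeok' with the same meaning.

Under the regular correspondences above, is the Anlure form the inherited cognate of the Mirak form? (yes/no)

Derive the expected Anlure reflex of *totibiug:
Anlure: *totibiug
  totibiug → tosiviug   [intervocalic lenition]
  tosiviug → toseveug   [vowel merger]
  toseveug → toseveuk   [final devoicing]
  toseveuk → toseveok   [vowel merger]
  toseveok (rule 5 does not apply)
  giving Anlure toseveok.
The regular Anlure reflex would be 'toseveok', but the attested form is 'totebeok'. The correspondence is irregular, so they are not cognates (the Anlure form has a different source).

no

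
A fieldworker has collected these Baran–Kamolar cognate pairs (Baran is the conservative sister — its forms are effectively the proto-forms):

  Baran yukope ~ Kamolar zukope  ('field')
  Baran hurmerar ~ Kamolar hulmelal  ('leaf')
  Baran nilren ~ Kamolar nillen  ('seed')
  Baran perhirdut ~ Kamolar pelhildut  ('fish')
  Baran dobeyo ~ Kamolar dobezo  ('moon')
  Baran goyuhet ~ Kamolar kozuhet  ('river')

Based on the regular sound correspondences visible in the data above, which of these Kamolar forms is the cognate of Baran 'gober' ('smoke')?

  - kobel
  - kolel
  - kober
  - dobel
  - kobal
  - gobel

kobel

goyuhet ~ kozuhet — Baran g corresponds to Kamolar k word-initially before a back vowel.
hurmerar ~ hulmelal — Baran r corresponds to Kamolar l word-finally.
Applying these to Baran 'gober':
  gober → kober   (g→k word-initially before a back vowel)
  kober → kobel   (r→l word-finally)
So the Kamolar cognate is 'kobel'.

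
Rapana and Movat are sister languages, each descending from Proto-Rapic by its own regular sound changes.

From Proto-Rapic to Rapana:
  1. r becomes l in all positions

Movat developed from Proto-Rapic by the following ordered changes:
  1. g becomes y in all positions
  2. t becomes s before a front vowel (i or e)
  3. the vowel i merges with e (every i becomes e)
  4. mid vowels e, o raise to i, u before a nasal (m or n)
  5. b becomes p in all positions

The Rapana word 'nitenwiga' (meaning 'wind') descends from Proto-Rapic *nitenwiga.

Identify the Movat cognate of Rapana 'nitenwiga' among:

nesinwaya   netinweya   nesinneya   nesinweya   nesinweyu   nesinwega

nesinweya

Movat: *nitenwiga
  nitenwiga → nitenwiya   [unconditioned shift]
  nitenwiya → nisenwiya   [palatalisation]
  nisenwiya → nesenweya   [vowel merger]
  nesenweya → nesinweya   [pre-nasal raising]
  nesinweya (rule 5 does not apply)
  giving Movat nesinweya.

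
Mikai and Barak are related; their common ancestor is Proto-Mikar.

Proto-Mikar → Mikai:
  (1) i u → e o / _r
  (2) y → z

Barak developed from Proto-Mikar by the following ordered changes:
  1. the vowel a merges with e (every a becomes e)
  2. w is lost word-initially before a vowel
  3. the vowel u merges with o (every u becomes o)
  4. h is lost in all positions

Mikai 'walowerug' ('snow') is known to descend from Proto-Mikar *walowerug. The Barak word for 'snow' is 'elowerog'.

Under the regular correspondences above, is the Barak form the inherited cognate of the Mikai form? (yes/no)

yes

Derive the expected Barak reflex of *walowerug:
Barak: *walowerug > welowerug > elowerug > elowerog  (by vowel merger, glide loss, vowel merger)
Barak 'elowerog' matches the regular reflex exactly, so the pair is cognate.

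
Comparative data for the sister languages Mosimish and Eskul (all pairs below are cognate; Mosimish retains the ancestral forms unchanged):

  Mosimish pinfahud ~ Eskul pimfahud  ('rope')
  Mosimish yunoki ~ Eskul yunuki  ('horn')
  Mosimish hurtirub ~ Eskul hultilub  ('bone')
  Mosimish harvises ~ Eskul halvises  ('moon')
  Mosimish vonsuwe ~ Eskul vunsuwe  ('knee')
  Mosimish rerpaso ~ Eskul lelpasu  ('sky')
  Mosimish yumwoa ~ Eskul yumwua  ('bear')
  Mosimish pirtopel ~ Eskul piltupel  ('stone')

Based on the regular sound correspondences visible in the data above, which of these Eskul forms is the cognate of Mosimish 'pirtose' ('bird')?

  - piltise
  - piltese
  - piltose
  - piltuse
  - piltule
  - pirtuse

hurtirub ~ hultilub, pirtopel ~ piltupel — Mosimish r corresponds to Eskul l after a vowel, before a consonant other than r, m, n, p, b, f, v.
yunoki ~ yunuki — Mosimish o corresponds to Eskul u after a consonant, before a consonant other than r, m, n, p, b, f, v.
Applying these to Mosimish 'pirtose':
  pirtose → piltose   (r→l after a vowel, before a consonant other than r, m, n, p, b, f, v)
  piltose → piltuse   (o→u after a consonant, before a consonant other than r, m, n, p, b, f, v)
So the Eskul cognate is 'piltuse'.

piltuse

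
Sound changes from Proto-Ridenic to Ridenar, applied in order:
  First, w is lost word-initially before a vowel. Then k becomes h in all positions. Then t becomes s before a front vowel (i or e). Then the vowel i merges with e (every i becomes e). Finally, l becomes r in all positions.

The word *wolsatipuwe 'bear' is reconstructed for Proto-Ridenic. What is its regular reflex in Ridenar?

orsasepuwe

Ridenar: *wolsatipuwe > olsatipuwe > olsasipuwe > olsasepuwe > orsasepuwe  (by glide loss, palatalisation, vowel merger, unconditioned shift)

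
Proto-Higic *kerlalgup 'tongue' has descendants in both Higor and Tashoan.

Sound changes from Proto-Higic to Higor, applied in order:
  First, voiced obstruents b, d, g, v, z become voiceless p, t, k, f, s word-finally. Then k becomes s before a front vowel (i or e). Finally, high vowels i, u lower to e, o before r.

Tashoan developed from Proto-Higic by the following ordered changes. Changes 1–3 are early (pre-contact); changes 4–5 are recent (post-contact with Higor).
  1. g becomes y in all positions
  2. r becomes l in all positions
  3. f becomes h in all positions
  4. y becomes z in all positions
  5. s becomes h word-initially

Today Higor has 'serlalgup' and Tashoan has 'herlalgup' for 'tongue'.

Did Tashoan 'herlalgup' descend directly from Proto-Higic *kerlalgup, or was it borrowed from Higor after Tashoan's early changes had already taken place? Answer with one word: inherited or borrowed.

If inherited, *kerlalgup would pass through all of Tashoan's changes:
Tashoan: *kerlalgup > kerlalyup > kellalyup > kellalzup  (by unconditioned shift, unconditioned shift, unconditioned shift)
If borrowed from Higor 'serlalgup' after the early changes, it would undergo only the recent ones:
  rule 4 (unconditioned shift): no change (serlalgup)
  rule 5 (debuccalisation): serlalgup → herlalgup
  ⇒ as a loan: herlalgup
Tashoan 'herlalgup' matches the loan outcome 'herlalgup', not the inherited 'kellalzup' — it skipped the early Tashoan changes, so it was borrowed from Higor.

borrowed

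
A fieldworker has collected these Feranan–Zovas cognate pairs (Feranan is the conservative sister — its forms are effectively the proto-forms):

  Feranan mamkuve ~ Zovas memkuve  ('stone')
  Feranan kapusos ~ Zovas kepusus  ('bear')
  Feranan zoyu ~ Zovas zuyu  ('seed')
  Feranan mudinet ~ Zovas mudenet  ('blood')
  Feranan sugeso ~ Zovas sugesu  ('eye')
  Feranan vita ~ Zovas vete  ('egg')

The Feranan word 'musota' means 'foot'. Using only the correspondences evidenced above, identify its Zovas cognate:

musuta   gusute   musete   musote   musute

kapusos ~ kepusus, zoyu ~ zuyu — Feranan o corresponds to Zovas u after a consonant, before a consonant other than r, m, n, p, b, f, v.
vita ~ vete — Feranan a corresponds to Zovas e word-finally.
Applying these to Feranan 'musota':
  musota → musuta   (o→u after a consonant, before a consonant other than r, m, n, p, b, f, v)
  musuta → musute   (a→e word-finally)
So the Zovas cognate is 'musute'.

musute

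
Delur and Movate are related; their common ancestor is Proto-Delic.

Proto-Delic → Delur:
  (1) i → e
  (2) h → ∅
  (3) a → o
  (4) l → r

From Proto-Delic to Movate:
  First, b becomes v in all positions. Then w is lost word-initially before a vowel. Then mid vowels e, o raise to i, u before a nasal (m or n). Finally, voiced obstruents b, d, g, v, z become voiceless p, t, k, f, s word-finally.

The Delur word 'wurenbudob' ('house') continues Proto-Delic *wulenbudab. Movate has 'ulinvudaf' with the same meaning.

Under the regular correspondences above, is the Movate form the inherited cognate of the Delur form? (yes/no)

yes

Derive the expected Movate reflex of *wulenbudab:
Movate: start from *wulenbudab.
  rule 1 (unconditioned shift): wulenbudab → wulenvudav
  rule 2 (glide loss): wulenvudav → ulenvudav
  rule 3 (pre-nasal raising): ulenvudav → ulinvudav
  rule 4 (final devoicing): ulinvudav → ulinvudaf
  ⇒ Movate ulinvudaf
Movate 'ulinvudaf' matches the regular reflex exactly, so the pair is cognate.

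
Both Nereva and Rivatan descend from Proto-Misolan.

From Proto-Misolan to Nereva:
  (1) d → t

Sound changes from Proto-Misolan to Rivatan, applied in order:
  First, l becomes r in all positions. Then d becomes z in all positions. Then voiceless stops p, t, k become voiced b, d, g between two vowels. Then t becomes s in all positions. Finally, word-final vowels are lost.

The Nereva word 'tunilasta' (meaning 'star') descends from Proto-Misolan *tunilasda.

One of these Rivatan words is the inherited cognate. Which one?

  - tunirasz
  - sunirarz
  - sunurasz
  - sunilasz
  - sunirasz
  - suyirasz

sunirasz

Rivatan: *tunilasda
  tunilasda → tunirasda   [unconditioned shift]
  tunirasda → tunirasza   [unconditioned shift]
  tunirasza (rule 3 does not apply)
  tunirasza → sunirasza   [unconditioned shift]
  sunirasza → sunirasz   [apocope]
  giving Rivatan sunirasz.
Among the options, 'sunirasz' alone shows every Rivatan change applied in order.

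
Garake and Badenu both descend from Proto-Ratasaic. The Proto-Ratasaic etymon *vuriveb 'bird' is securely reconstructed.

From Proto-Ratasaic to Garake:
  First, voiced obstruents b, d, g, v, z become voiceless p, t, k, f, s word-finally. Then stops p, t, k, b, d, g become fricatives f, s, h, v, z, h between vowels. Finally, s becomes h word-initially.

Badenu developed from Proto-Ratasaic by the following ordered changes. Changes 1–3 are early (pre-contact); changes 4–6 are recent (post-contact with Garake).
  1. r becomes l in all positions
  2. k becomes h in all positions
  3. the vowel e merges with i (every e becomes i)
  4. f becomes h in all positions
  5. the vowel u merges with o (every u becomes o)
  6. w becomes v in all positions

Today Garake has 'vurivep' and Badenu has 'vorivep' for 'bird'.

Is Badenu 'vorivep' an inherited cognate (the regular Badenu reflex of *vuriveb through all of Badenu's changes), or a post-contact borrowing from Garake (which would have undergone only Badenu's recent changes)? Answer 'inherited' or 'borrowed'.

If inherited, *vuriveb would pass through all of Badenu's changes:
Badenu: *vuriveb
  vuriveb → vuliveb   [unconditioned shift]
  vuliveb (rule 2 does not apply)
  vuliveb → vulivib   [vowel merger]
  vulivib (rule 4 does not apply)
  vulivib → volivib   [vowel merger]
  volivib (rule 6 does not apply)
  giving Badenu volivib.
If borrowed from Garake 'vurivep' after the early changes, it would undergo only the recent ones:
  rule 4 (unconditioned shift): no change (vurivep)
  rule 5 (vowel merger): vurivep → vorivep
  rule 6 (unconditioned shift): no change (vorivep)
  ⇒ as a loan: vorivep
Badenu 'vorivep' matches the loan outcome 'vorivep', not the inherited 'volivib' — it skipped the early Badenu changes, so it was borrowed from Garake.

borrowed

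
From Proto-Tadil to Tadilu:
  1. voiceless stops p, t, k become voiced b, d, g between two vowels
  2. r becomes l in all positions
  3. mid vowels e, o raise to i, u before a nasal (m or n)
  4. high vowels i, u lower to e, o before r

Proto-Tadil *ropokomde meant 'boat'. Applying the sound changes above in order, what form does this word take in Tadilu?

lobogumde

Tadilu: *ropokomde > robogomde > lobogomde > lobogumde  (by intervocalic voicing, unconditioned shift, pre-nasal raising)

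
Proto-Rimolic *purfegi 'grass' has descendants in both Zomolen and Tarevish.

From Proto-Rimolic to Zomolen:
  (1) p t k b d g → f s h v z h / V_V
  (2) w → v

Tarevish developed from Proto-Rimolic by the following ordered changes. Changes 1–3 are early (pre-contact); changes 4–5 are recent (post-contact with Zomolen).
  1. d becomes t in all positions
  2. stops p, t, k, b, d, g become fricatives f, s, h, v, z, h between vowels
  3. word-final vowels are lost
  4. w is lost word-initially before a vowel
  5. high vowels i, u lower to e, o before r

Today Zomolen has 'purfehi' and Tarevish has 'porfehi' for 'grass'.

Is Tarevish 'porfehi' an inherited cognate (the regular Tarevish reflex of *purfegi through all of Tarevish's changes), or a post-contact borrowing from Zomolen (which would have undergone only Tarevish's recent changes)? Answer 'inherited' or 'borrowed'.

If inherited, *purfegi would pass through all of Tarevish's changes:
Tarevish: start from *purfegi.
  rule 1: no change — purfegi
  rule 2 (intervocalic lenition): purfegi → purfehi
  rule 3 (apocope): purfehi → purfeh
  rule 4: no change — purfeh
  rule 5 (pre-rhotic lowering): purfeh → porfeh
  ⇒ Tarevish porfeh
If borrowed from Zomolen 'purfehi' after the early changes, it would undergo only the recent ones:
  rule 4 (glide loss): no change (purfehi)
  rule 5 (pre-rhotic lowering): purfehi → porfehi
  ⇒ as a loan: porfehi
Tarevish 'porfehi' matches the loan outcome 'porfehi', not the inherited 'porfeh' — it skipped the early Tarevish changes, so it was borrowed from Zomolen.

borrowed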